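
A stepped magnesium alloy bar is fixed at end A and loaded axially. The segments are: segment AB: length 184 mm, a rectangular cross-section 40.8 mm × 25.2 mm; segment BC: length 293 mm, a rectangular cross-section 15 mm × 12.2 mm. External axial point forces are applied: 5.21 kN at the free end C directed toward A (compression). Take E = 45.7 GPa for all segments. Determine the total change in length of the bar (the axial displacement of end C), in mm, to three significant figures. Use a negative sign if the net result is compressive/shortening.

Internal axial forces (sectioning from the free end, tension +): N_BC = -5.21 kN, N_AB = -5.21 kN.
A_AB = 1028 mm².
A_BC = 183 mm².
δ_AB = -5210·184/(1028·45700) = -0.0204 mm
δ_BC = -5210·293/(183·45700) = -0.1825 mm
δ = Σδ_i = -0.2029 mm.

-0.203 mm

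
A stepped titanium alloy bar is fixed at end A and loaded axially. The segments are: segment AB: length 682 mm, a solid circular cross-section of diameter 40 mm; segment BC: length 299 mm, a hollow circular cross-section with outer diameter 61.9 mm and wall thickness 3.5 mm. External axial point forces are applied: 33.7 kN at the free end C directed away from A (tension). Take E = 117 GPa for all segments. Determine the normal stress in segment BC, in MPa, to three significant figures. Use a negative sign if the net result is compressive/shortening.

52.5 MPa

Internal axial forces (sectioning from the free end, tension +): N_BC = 33.7 kN, N_AB = 33.7 kN.
A_BC = 642.1 mm².
σ_BC = N_BC/A_BC = 33700/642.1 = 52.48 MPa.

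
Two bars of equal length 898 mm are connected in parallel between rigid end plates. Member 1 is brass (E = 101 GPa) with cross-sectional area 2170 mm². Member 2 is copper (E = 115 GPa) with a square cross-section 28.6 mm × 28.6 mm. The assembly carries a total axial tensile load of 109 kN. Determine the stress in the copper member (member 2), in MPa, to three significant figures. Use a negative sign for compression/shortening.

40.0 MPa

A_2 = 818 mm².
Equal strain + equilibrium ⇒ each member carries load in proportion to AE: A₁E₁ = 219200000 N, A₂E₂ = 94070000 N, ΣAE = 313200000 N.
σ₂ = P·E₂/ΣAE = 109000·115000/313200000 = 40.02 MPa.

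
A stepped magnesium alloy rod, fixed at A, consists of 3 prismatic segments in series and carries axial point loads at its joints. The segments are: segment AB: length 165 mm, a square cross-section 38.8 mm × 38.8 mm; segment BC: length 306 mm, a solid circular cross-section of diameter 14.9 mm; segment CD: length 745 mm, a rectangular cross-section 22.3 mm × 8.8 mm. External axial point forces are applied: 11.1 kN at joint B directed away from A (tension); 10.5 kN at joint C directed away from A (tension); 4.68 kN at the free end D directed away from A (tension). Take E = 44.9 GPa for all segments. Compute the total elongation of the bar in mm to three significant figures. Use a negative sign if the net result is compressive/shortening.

Internal axial forces (sectioning from the free end, tension +): N_CD = 4.68 kN, N_BC = 15.18 kN, N_AB = 26.28 kN.
A_AB = 1505 mm².
A_BC = 174.4 mm².
A_CD = 196.2 mm².
δ_AB = 26280·165/(1505·44900) = 0.06415 mm
δ_BC = 15180·306/(174.4·44900) = 0.5933 mm
δ_CD = 4680·745/(196.2·44900) = 0.3957 mm
δ = Σδ_i = 1.053 mm.

1.05 mm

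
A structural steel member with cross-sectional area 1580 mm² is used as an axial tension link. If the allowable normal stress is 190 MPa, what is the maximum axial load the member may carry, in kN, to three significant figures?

300 kN

P_max = σ_allow · A = 190 · 1580 = 300200 N = 300.2 kN.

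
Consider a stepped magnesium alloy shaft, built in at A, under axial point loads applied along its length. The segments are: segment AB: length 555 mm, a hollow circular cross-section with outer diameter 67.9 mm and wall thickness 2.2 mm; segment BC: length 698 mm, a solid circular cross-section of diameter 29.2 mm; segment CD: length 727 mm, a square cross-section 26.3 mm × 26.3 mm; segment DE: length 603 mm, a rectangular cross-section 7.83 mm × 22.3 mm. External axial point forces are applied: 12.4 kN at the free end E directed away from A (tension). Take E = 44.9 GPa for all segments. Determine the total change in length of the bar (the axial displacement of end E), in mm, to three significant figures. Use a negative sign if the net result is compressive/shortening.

1.87 mm

Internal axial forces (sectioning from the free end, tension +): N_DE = 12.4 kN, N_CD = 12.4 kN, N_BC = 12.4 kN, N_AB = 12.4 kN.
A_AB = 454.1 mm².
A_BC = 669.7 mm².
A_CD = 691.7 mm².
A_DE = 174.6 mm².
δ_AB = 12400·555/(454.1·44900) = 0.3375 mm
δ_BC = 12400·698/(669.7·44900) = 0.2879 mm
δ_CD = 12400·727/(691.7·44900) = 0.2903 mm
δ_DE = 12400·603/(174.6·44900) = 0.9537 mm
δ = Σδ_i = 1.869 mm.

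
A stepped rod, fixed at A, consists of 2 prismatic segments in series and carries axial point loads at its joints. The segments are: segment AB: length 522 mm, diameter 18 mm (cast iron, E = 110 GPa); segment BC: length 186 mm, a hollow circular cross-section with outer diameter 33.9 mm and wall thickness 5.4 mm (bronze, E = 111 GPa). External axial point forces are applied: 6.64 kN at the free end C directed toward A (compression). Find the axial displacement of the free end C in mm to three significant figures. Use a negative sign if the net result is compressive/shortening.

-0.147 mm

Internal axial forces (sectioning from the free end, tension +): N_BC = -6.64 kN, N_AB = -6.64 kN.
A_AB = 254.5 mm².
A_BC = 483.5 mm².
δ_AB = -6640·522/(254.5·110000) = -0.1238 mm
δ_BC = -6640·186/(483.5·111000) = -0.02301 mm
δ = Σδ_i = -0.1468 mm.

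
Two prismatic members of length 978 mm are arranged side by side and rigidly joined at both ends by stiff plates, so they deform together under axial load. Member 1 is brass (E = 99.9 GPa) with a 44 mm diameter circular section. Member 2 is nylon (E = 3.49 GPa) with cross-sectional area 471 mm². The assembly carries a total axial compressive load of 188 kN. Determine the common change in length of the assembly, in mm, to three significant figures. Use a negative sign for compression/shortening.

A_1 = 1521 mm².
Equal strain + equilibrium ⇒ each member carries load in proportion to AE: A₁E₁ = 151900000 N, A₂E₂ = 1644000 N, ΣAE = 153500000 N.
δ = PL/ΣAE = -188000·978/153500000 = -1.197 mm.

-1.20 mm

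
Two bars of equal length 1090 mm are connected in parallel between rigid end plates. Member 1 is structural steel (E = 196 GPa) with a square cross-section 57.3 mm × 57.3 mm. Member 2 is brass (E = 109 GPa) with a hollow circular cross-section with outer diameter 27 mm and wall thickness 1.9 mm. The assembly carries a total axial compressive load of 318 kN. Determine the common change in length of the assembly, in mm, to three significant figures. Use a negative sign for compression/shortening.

-0.525 mm

A_1 = 3283 mm².
A_2 = 149.8 mm².
Equal strain + equilibrium ⇒ each member carries load in proportion to AE: A₁E₁ = 643500000 N, A₂E₂ = 16330000 N, ΣAE = 659900000 N.
δ = PL/ΣAE = -318000·1090/659900000 = -0.5253 mm.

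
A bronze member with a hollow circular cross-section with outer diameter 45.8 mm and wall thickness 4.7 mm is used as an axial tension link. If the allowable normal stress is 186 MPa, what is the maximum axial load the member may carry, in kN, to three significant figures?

113 kN

A = 606.9 mm².
P_max = σ_allow · A = 186 · 606.9 = 112900 N = 112.9 kN.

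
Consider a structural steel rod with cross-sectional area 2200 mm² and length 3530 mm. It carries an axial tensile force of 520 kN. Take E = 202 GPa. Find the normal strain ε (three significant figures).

0.00117

σ = N/A = 236.4 MPa; ε = σ/E = 236.4/202000 = 1.170e-03.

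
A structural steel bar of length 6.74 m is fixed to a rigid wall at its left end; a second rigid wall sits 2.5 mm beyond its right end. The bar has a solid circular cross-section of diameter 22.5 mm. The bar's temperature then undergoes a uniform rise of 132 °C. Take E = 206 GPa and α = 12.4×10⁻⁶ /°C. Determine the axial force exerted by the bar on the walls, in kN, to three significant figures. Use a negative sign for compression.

-104 kN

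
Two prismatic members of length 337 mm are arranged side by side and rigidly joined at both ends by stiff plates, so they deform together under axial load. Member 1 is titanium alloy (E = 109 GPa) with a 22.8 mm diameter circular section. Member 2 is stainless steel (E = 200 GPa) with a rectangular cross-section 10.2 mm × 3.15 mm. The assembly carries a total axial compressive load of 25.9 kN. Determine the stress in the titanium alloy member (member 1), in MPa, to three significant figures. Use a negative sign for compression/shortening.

A_1 = 408.3 mm².
A_2 = 32.13 mm².
Equal strain + equilibrium ⇒ each member carries load in proportion to AE: A₁E₁ = 44500000 N, A₂E₂ = 6426000 N, ΣAE = 50930000 N.
σ₁ = P·E₁/ΣAE = -25900·109000/50930000 = -55.43 MPa.

-55.4 MPa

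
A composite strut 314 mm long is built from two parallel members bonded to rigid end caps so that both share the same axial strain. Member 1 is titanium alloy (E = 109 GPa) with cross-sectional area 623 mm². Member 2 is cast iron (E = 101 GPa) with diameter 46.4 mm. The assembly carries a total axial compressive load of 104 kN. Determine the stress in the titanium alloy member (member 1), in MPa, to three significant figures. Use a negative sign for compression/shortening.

-47.5 MPa

A_2 = 1691 mm².
Equal strain + equilibrium ⇒ each member carries load in proportion to AE: A₁E₁ = 67910000 N, A₂E₂ = 170800000 N, ΣAE = 238700000 N.
σ₁ = P·E₁/ΣAE = -104000·109000/238700000 = -47.49 MPa.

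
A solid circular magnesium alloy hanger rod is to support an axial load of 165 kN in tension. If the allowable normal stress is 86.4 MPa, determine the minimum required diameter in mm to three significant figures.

49.3 mm

Required area A ≥ P/σ_allow = 165000/86.4 = 1910 mm².
For a solid circular section, d ≥ √(4A/π) = 49.31 mm.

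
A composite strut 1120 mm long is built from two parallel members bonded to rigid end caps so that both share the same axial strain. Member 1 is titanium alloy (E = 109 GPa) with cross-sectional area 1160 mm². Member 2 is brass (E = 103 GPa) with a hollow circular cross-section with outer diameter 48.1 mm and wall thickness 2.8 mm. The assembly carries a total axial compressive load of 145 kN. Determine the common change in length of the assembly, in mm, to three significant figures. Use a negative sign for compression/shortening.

-0.970 mm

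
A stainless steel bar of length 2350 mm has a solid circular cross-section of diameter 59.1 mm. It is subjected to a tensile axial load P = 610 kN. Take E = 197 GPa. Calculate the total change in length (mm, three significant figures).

A = 2743 mm².
δ_mech = NL/(AE) = 610000·2350/(2743·197000) = 2.653 mm.

2.65 mm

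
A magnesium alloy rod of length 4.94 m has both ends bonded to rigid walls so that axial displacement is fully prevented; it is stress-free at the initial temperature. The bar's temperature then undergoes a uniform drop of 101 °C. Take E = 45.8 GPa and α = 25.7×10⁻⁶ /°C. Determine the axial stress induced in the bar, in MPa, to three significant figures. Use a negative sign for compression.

Free thermal expansion αLΔT = 25.7e-6 · 4940 · -101 = -12.82 mm.
The walls impose strain ε = −(-12.82)/4940 = 2.5957e-03; σ = Eε = 45800 · 2.5957e-03 = 118.9 MPa.

119 MPa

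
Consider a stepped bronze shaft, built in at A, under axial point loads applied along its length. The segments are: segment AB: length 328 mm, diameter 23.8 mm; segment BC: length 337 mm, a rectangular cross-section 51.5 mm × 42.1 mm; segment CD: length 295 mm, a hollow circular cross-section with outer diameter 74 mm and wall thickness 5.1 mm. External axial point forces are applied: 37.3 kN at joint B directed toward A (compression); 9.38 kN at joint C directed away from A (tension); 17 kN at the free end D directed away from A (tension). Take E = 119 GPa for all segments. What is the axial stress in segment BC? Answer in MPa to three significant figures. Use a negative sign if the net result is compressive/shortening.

12.2 MPa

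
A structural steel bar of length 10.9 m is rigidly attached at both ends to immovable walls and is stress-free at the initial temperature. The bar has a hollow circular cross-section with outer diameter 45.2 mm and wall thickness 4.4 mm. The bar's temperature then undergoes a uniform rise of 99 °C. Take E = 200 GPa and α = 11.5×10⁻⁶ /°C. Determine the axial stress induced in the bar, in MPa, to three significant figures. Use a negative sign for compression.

-228 MPa

Free thermal expansion αLΔT = 11.5e-6 · 10900 · 99 = 12.41 mm.
The walls impose strain ε = −(12.41)/10900 = -1.1385e-03; σ = Eε = 200000 · -1.1385e-03 = -227.7 MPa.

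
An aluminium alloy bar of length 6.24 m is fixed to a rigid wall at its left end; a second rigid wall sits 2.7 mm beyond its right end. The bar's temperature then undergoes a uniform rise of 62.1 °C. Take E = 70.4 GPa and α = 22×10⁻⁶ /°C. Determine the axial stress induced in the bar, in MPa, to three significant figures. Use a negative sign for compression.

Free thermal expansion αLΔT = 22e-6 · 6240 · 62.1 = 8.525 mm.
The walls engage after the gap closes; constrained expansion = 8.525 − 2.7 = 5.825 mm.
The walls impose strain ε = −(5.825)/6240 = -9.3351e-04; σ = Eε = 70400 · -9.3351e-04 = -65.72 MPa.

-65.7 MPa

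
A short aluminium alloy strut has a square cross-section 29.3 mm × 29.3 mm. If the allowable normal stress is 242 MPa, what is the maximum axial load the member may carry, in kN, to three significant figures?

208 kN

A = 858.5 mm².
P_max = σ_allow · A = 242 · 858.5 = 207800 N = 207.8 kN.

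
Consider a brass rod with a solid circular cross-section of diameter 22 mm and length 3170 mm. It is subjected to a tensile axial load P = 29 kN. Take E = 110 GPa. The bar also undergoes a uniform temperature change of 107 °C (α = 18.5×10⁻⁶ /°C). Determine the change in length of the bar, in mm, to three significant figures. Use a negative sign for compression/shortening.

8.47 mm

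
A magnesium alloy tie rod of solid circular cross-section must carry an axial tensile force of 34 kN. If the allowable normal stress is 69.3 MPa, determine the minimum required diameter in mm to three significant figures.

25.0 mm

Required area A ≥ P/σ_allow = 34000/69.3 = 490.6 mm².
For a solid circular section, d ≥ √(4A/π) = 24.99 mm.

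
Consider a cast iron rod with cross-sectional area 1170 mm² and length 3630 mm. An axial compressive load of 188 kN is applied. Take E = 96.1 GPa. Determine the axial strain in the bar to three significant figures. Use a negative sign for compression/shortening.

-0.00167

σ = N/A = -160.7 MPa; ε = σ/E = -160.7/96100 = -1.672e-03.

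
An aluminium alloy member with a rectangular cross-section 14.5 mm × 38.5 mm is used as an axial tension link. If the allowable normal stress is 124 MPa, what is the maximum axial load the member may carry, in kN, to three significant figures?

A = 558.2 mm².
P_max = σ_allow · A = 124 · 558.2 = 69220 N = 69.22 kN.

69.2 kN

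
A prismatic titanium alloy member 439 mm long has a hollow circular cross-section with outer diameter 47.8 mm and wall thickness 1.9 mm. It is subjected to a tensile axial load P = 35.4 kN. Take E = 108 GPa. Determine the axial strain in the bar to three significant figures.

A = 274 mm².
σ = N/A = 129.2 MPa; ε = σ/E = 129.2/108000 = 1.196e-03.

0.00120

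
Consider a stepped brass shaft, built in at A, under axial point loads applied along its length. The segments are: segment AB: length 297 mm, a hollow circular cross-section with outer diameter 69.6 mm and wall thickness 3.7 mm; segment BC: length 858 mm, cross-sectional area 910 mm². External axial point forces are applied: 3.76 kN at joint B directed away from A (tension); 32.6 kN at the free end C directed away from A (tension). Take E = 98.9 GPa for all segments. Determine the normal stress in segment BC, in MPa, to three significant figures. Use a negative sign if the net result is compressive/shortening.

35.8 MPa

Internal axial forces (sectioning from the free end, tension +): N_BC = 32.6 kN, N_AB = 36.36 kN.
σ_BC = N_BC/A_BC = 32600/910 = 35.82 MPa.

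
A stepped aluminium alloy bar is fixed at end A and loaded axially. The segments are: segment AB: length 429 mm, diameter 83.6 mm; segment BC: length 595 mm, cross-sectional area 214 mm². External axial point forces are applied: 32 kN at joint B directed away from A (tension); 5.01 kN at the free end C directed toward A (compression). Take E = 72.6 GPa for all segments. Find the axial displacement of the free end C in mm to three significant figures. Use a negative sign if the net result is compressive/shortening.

Internal axial forces (sectioning from the free end, tension +): N_BC = -5.01 kN, N_AB = 26.99 kN.
A_AB = 5489 mm².
δ_AB = 26990·429/(5489·72600) = 0.02906 mm
δ_BC = -5010·595/(214·72600) = -0.1919 mm
δ = Σδ_i = -0.1628 mm.

-0.163 mm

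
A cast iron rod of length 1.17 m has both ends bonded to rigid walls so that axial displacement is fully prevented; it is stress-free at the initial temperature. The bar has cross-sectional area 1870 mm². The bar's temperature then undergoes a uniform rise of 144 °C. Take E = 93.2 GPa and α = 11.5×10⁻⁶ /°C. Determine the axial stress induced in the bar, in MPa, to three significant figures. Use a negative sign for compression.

-154 MPa

Free thermal expansion αLΔT = 11.5e-6 · 1170 · 144 = 1.938 mm.
The walls impose strain ε = −(1.938)/1170 = -1.6560e-03; σ = Eε = 93200 · -1.6560e-03 = -154.3 MPa.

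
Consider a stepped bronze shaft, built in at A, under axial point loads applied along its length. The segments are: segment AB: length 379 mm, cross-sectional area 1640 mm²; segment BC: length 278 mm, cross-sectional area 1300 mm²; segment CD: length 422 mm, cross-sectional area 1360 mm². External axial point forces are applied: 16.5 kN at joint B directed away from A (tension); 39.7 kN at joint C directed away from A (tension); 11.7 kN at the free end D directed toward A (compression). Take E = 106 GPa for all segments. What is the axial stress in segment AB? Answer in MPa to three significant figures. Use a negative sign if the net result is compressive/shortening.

Internal axial forces (sectioning from the free end, tension +): N_CD = -11.7 kN, N_BC = 28 kN, N_AB = 44.5 kN.
σ_AB = N_AB/A_AB = 44500/1640 = 27.13 MPa.

27.1 MPa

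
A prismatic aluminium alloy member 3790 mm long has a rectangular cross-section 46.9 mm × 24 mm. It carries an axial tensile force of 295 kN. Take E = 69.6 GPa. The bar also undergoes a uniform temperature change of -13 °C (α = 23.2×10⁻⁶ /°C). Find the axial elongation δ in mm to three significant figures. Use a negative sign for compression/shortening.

13.1 mm

A = 1126 mm².
δ_mech = NL/(AE) = 295000·3790/(1126·69600) = 14.27 mm.
δ_thermal = αLΔT = 23.2e-6·3790·-13 = -1.143 mm.
δ = δ_mech + δ_thermal = 13.13 mm.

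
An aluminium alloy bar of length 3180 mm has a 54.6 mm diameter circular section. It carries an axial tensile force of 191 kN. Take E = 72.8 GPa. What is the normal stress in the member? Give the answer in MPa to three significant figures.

81.6 MPa

A = 2341 mm².
σ = N/A = 191000/2341 = 81.58 MPa.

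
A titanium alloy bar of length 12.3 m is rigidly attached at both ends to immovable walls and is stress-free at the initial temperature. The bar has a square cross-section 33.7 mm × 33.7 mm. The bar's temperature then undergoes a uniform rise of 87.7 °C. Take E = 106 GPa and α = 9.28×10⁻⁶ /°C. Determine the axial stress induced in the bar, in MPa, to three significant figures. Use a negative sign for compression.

-86.3 MPa

Free thermal expansion αLΔT = 9.28e-6 · 12300 · 87.7 = 10.01 mm.
The walls impose strain ε = −(10.01)/12300 = -8.1386e-04; σ = Eε = 106000 · -8.1386e-04 = -86.27 MPa.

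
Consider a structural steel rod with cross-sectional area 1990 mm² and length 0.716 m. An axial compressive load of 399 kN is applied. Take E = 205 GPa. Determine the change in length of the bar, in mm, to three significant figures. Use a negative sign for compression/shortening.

δ_mech = NL/(AE) = -399000·716/(1990·205000) = -0.7003 mm.

-0.700 mm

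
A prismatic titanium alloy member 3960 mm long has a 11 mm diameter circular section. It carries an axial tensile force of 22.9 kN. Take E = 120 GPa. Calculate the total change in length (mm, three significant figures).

A = 95.03 mm².
δ_mech = NL/(AE) = 22900·3960/(95.03·120000) = 7.952 mm.

7.95 mm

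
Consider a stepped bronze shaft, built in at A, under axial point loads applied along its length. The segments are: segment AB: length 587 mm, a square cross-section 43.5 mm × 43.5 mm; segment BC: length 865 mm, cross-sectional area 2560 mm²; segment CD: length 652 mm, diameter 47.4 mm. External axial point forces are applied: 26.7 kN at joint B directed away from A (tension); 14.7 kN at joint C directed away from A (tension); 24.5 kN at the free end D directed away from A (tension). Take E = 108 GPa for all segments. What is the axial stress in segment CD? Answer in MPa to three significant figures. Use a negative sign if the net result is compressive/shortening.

Internal axial forces (sectioning from the free end, tension +): N_CD = 24.5 kN, N_BC = 39.2 kN, N_AB = 65.9 kN.
A_CD = 1765 mm².
σ_CD = N_CD/A_CD = 24500/1765 = 13.88 MPa.

13.9 MPa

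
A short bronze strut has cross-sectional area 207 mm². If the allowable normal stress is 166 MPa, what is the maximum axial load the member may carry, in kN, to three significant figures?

34.4 kN

P_max = σ_allow · A = 166 · 207 = 34360 N = 34.36 kN.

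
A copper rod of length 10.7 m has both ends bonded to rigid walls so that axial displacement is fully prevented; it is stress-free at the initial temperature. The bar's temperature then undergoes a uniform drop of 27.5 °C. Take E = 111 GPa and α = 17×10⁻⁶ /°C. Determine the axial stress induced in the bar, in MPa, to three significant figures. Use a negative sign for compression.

51.9 MPa

Free thermal expansion αLΔT = 17e-6 · 10700 · -27.5 = -5.002 mm.
The walls impose strain ε = −(-5.002)/10700 = 4.6750e-04; σ = Eε = 111000 · 4.6750e-04 = 51.89 MPa.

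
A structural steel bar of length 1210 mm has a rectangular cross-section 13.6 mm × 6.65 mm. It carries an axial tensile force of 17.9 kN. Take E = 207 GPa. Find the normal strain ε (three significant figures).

A = 90.44 mm².
σ = N/A = 197.9 MPa; ε = σ/E = 197.9/207000 = 9.561e-04.

9.56e-04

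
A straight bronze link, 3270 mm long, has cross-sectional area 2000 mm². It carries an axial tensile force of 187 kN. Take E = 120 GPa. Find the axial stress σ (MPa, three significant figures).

93.5 MPa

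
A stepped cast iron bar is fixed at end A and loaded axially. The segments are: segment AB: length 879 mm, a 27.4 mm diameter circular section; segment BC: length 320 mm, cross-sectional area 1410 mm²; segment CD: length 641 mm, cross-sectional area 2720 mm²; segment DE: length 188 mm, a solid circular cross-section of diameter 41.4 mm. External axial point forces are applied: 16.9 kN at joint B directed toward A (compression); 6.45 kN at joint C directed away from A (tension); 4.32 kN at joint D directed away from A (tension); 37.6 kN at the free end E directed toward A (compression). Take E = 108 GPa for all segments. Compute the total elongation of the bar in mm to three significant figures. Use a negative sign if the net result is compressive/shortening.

Internal axial forces (sectioning from the free end, tension +): N_DE = -37.6 kN, N_CD = -33.28 kN, N_BC = -26.83 kN, N_AB = -43.73 kN.
A_AB = 589.6 mm².
A_DE = 1346 mm².
δ_AB = -43730·879/(589.6·108000) = -0.6036 mm
δ_BC = -26830·320/(1410·108000) = -0.05638 mm
δ_CD = -33280·641/(2720·108000) = -0.07262 mm
δ_DE = -37600·188/(1346·108000) = -0.04862 mm
δ = Σδ_i = -0.7812 mm.

-0.781 mm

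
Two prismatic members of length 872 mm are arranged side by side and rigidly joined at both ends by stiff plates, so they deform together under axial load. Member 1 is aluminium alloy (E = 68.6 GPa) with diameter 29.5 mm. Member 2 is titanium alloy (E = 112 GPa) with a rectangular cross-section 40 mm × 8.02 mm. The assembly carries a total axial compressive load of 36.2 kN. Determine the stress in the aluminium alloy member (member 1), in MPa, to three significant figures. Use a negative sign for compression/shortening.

-30.0 MPa

A_1 = 683.5 mm².
A_2 = 320.8 mm².
Equal strain + equilibrium ⇒ each member carries load in proportion to AE: A₁E₁ = 46890000 N, A₂E₂ = 35930000 N, ΣAE = 82820000 N.
σ₁ = P·E₁/ΣAE = -36200·68600/82820000 = -29.99 MPa.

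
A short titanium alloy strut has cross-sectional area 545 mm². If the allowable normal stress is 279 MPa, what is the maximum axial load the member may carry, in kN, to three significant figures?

152 kN

P_max = σ_allow · A = 279 · 545 = 152100 N = 152.1 kN.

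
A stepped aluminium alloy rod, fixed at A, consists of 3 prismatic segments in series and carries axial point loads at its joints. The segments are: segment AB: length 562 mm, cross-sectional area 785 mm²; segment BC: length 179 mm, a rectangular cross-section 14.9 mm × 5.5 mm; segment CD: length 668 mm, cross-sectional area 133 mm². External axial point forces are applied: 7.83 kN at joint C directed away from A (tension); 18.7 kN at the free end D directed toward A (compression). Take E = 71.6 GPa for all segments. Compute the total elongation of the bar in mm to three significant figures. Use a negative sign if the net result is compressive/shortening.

Internal axial forces (sectioning from the free end, tension +): N_CD = -18.7 kN, N_BC = -10.87 kN, N_AB = -10.87 kN.
A_BC = 81.95 mm².
δ_AB = -10870·562/(785·71600) = -0.1087 mm
δ_BC = -10870·179/(81.95·71600) = -0.3316 mm
δ_CD = -18700·668/(133·71600) = -1.312 mm
δ = Σδ_i = -1.752 mm.

-1.75 mm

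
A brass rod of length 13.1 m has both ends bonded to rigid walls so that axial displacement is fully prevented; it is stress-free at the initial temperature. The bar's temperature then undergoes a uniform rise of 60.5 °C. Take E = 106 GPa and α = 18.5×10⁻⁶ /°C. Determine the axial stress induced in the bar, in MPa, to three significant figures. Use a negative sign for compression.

-119 MPa

Free thermal expansion αLΔT = 18.5e-6 · 13100 · 60.5 = 14.66 mm.
The walls impose strain ε = −(14.66)/13100 = -1.1193e-03; σ = Eε = 106000 · -1.1193e-03 = -118.6 MPa.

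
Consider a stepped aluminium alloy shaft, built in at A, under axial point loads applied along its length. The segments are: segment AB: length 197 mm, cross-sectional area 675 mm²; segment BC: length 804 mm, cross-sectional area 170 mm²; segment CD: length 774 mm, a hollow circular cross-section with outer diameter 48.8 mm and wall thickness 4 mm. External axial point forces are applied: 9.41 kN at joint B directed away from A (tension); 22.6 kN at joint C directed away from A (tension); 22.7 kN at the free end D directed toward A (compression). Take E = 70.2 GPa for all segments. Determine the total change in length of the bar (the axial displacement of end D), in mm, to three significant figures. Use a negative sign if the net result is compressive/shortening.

Internal axial forces (sectioning from the free end, tension +): N_CD = -22.7 kN, N_BC = -0.1 kN, N_AB = 9.31 kN.
A_CD = 563 mm².
δ_AB = 9310·197/(675·70200) = 0.03871 mm
δ_BC = -100·804/(170·70200) = -0.006737 mm
δ_CD = -22700·774/(563·70200) = -0.4446 mm
δ = Σδ_i = -0.4126 mm.

-0.413 mm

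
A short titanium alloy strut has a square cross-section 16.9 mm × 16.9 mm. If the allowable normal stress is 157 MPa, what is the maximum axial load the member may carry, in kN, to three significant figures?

A = 285.6 mm².
P_max = σ_allow · A = 157 · 285.6 = 44840 N = 44.84 kN.

44.8 kN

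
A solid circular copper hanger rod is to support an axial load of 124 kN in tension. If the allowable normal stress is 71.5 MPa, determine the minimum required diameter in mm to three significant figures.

47.0 mm

Required area A ≥ P/σ_allow = 124000/71.5 = 1734 mm².
For a solid circular section, d ≥ √(4A/π) = 46.99 mm.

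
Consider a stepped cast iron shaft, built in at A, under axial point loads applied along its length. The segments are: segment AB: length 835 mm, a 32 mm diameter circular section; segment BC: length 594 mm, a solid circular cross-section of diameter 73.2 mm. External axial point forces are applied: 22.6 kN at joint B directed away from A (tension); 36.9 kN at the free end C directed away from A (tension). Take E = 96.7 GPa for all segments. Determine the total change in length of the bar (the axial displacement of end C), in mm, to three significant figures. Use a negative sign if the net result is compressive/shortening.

0.693 mm

Internal axial forces (sectioning from the free end, tension +): N_BC = 36.9 kN, N_AB = 59.5 kN.
A_AB = 804.2 mm².
A_BC = 4208 mm².
δ_AB = 59500·835/(804.2·96700) = 0.6388 mm
δ_BC = 36900·594/(4208·96700) = 0.05386 mm
δ = Σδ_i = 0.6927 mm.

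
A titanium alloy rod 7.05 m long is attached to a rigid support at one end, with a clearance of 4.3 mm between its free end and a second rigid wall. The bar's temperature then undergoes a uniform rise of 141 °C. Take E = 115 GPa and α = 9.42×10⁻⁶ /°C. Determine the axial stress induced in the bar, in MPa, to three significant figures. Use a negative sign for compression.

-82.6 MPa

Free thermal expansion αLΔT = 9.42e-6 · 7050 · 141 = 9.364 mm.
The walls engage after the gap closes; constrained expansion = 9.364 − 4.3 = 5.064 mm.
The walls impose strain ε = −(5.064)/7050 = -7.1829e-04; σ = Eε = 115000 · -7.1829e-04 = -82.6 MPa.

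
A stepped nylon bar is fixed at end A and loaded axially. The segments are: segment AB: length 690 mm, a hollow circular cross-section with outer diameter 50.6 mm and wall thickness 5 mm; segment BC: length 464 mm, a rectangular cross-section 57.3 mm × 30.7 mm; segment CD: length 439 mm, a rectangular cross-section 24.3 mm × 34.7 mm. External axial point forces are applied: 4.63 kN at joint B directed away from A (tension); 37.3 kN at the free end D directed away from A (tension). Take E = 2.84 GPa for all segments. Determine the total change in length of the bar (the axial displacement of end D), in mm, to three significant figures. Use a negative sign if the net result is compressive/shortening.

24.5 mm

Internal axial forces (sectioning from the free end, tension +): N_CD = 37.3 kN, N_BC = 37.3 kN, N_AB = 41.93 kN.
A_AB = 716.3 mm².
A_BC = 1759 mm².
A_CD = 843.2 mm².
δ_AB = 41930·690/(716.3·2840) = 14.22 mm
δ_BC = 37300·464/(1759·2840) = 3.464 mm
δ_CD = 37300·439/(843.2·2840) = 6.838 mm
δ = Σδ_i = 24.52 mm.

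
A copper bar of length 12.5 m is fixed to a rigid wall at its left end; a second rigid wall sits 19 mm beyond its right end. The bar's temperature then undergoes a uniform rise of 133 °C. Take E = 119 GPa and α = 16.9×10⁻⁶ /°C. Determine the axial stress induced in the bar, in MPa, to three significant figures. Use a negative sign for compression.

Free thermal expansion αLΔT = 16.9e-6 · 12500 · 133 = 28.1 mm.
The walls engage after the gap closes; constrained expansion = 28.1 − 19 = 9.096 mm.
The walls impose strain ε = −(9.096)/12500 = -7.2770e-04; σ = Eε = 119000 · -7.2770e-04 = -86.6 MPa.

-86.6 MPa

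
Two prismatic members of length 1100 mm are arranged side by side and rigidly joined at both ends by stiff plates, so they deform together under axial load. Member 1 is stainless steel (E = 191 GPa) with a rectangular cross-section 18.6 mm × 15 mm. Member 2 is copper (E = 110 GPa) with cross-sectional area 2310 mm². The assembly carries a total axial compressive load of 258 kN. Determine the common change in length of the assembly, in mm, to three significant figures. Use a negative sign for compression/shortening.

-0.923 mm

A_1 = 279 mm².
Equal strain + equilibrium ⇒ each member carries load in proportion to AE: A₁E₁ = 53290000 N, A₂E₂ = 254100000 N, ΣAE = 307400000 N.
δ = PL/ΣAE = -258000·1100/307400000 = -0.9233 mm.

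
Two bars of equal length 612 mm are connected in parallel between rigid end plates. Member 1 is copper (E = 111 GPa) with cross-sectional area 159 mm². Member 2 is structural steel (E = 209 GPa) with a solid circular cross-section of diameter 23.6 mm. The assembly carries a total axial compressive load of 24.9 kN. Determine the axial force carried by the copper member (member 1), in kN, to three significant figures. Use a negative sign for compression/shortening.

-4.03 kN

A_2 = 437.4 mm².
Equal strain + equilibrium ⇒ each member carries load in proportion to AE: A₁E₁ = 17650000 N, A₂E₂ = 91420000 N, ΣAE = 109100000 N.
F₁ = P·A₁E₁/ΣAE = -24900·17650000/109100000 = -4029 N.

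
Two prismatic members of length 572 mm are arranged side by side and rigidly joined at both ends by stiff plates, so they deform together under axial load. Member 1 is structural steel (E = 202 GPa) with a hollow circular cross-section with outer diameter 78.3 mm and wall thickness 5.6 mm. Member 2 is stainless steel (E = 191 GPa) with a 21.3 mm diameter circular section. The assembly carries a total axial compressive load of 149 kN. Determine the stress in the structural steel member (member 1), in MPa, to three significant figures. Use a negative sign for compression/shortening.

-92.2 MPa

A_1 = 1279 mm².
A_2 = 356.3 mm².
Equal strain + equilibrium ⇒ each member carries load in proportion to AE: A₁E₁ = 258400000 N, A₂E₂ = 68060000 N, ΣAE = 326400000 N.
σ₁ = P·E₁/ΣAE = -149000·202000/326400000 = -92.21 MPa.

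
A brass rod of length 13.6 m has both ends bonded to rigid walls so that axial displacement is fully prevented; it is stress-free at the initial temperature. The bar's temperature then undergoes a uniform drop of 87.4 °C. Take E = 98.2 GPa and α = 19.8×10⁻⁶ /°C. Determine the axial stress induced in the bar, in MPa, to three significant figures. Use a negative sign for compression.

Free thermal expansion αLΔT = 19.8e-6 · 13600 · -87.4 = -23.54 mm.
The walls impose strain ε = −(-23.54)/13600 = 1.7305e-03; σ = Eε = 98200 · 1.7305e-03 = 169.9 MPa.

170 MPa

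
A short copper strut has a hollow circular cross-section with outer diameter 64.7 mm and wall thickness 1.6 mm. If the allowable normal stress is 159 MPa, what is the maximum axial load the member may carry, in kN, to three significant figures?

A = 317.2 mm².
P_max = σ_allow · A = 159 · 317.2 = 50430 N = 50.43 kN.

50.4 kN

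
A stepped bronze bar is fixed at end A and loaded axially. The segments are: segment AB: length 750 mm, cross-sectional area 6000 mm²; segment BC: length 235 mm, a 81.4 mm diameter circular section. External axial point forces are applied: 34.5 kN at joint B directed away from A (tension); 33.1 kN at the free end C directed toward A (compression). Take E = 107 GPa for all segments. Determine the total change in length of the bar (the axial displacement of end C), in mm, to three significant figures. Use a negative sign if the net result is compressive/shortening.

-0.0123 mm

Internal axial forces (sectioning from the free end, tension +): N_BC = -33.1 kN, N_AB = 1.4 kN.
A_BC = 5204 mm².
δ_AB = 1400·750/(6000·107000) = 0.001636 mm
δ_BC = -33100·235/(5204·107000) = -0.01397 mm
δ = Σδ_i = -0.01233 mm.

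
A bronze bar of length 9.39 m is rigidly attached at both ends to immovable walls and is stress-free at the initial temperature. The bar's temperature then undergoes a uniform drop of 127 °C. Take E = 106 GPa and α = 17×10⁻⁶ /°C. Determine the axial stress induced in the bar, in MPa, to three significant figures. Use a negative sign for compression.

Free thermal expansion αLΔT = 17e-6 · 9390 · -127 = -20.27 mm.
The walls impose strain ε = −(-20.27)/9390 = 2.1590e-03; σ = Eε = 106000 · 2.1590e-03 = 228.9 MPa.

229 MPa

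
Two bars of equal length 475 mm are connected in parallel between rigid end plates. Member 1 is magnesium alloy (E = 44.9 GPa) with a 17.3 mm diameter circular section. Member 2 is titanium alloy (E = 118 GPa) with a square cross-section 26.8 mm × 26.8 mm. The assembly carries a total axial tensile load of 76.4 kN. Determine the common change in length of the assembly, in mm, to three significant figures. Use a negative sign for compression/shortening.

A_1 = 235.1 mm².
A_2 = 718.2 mm².
Equal strain + equilibrium ⇒ each member carries load in proportion to AE: A₁E₁ = 10550000 N, A₂E₂ = 84750000 N, ΣAE = 95310000 N.
δ = PL/ΣAE = 76400·475/95310000 = 0.3808 mm.

0.381 mm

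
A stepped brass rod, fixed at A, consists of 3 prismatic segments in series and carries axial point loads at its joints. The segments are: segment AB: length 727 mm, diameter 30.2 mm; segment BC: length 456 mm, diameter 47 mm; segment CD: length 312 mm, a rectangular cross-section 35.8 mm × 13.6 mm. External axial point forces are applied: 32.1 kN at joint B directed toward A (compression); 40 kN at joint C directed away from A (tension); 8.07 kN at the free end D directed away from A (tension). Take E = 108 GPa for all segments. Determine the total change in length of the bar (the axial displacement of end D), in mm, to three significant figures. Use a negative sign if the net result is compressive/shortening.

Internal axial forces (sectioning from the free end, tension +): N_CD = 8.07 kN, N_BC = 48.07 kN, N_AB = 15.97 kN.
A_AB = 716.3 mm².
A_BC = 1735 mm².
A_CD = 486.9 mm².
δ_AB = 15970·727/(716.3·108000) = 0.1501 mm
δ_BC = 48070·456/(1735·108000) = 0.117 mm
δ_CD = 8070·312/(486.9·108000) = 0.04788 mm
δ = Σδ_i = 0.3149 mm.

0.315 mm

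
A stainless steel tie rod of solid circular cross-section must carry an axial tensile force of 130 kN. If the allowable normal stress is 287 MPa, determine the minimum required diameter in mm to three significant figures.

Required area A ≥ P/σ_allow = 130000/287 = 453 mm².
For a solid circular section, d ≥ √(4A/π) = 24.02 mm.

24.0 mm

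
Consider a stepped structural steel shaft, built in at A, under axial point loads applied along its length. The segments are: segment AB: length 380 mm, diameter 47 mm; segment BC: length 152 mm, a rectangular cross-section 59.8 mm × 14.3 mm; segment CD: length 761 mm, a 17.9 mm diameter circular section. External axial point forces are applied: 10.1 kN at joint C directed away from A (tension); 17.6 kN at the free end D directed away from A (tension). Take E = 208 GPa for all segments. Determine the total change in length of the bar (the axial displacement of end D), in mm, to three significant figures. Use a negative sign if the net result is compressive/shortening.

0.309 mm

Internal axial forces (sectioning from the free end, tension +): N_CD = 17.6 kN, N_BC = 27.7 kN, N_AB = 27.7 kN.
A_AB = 1735 mm².
A_BC = 855.1 mm².
A_CD = 251.6 mm².
δ_AB = 27700·380/(1735·208000) = 0.02917 mm
δ_BC = 27700·152/(855.1·208000) = 0.02367 mm
δ_CD = 17600·761/(251.6·208000) = 0.2559 mm
δ = Σδ_i = 0.3087 mm.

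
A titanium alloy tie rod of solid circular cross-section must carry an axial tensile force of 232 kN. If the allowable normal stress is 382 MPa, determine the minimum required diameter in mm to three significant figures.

Required area A ≥ P/σ_allow = 232000/382 = 607.3 mm².
For a solid circular section, d ≥ √(4A/π) = 27.81 mm.

27.8 mm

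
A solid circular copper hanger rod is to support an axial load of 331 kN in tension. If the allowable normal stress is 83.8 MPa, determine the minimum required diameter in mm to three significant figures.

70.9 mm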